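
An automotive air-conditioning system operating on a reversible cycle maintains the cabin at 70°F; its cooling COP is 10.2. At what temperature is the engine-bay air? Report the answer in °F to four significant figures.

121.9 °F

COP_R = T_C/(T_H − T_C) gives T_H − T_C = T_C/COP.
With T_C = 294.26 K, T_H = 294.26 × (1 + 1/10.2) = 323.11 K.
Converting, 323.11 K = 121.93°F.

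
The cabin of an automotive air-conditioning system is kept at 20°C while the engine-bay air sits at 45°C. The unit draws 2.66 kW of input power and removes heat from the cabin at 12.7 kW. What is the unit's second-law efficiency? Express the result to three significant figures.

COP_actual = Q̇_C/Ẇ = 12.70/2.660 = 4.774.
In absolute terms T_C = 293.15 K and T_H = 318.15 K, so ΔT = 25.00 K.
COP_Carnot = T_C/ΔT = 293.15/25.00 = 11.73.
η_II = COP_actual/COP_Carnot = 4.774/11.73 = 0.4072.

0.407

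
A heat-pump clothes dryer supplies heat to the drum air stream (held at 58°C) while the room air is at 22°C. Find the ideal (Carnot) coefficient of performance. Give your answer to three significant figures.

9.20

In absolute terms T_C = 295.15 K and T_H = 331.15 K, so ΔT = 36.00 K.
For a reversible cycle, COP_Carnot = T_H/ΔT = 331.15/36.00 = 9.199.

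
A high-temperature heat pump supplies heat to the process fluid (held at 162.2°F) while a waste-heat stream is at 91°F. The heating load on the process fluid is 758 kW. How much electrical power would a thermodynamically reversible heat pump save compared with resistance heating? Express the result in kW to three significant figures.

In absolute terms T_C = 305.93 K and T_H = 345.48 K, so ΔT = 39.56 K.
COP_Carnot = T_H/ΔT = 345.48/39.56 = 8.734.
Resistance heating needs Ẇ_res = Q̇_H = 758.0 kW; the reversible heat pump needs only Ẇ_hp = Q̇_H/COP = 86.79 kW.
Saving = 758.0 − 86.79 = 671.2 kW.

671 kW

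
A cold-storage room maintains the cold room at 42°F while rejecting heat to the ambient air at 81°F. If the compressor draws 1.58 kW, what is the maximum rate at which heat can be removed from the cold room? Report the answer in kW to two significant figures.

In absolute terms T_C = 278.71 K and T_H = 300.37 K, so ΔT = 21.67 K.
COP_Carnot = T_C/ΔT = 278.71/21.67 = 12.86.
Q̇_max = COP_Carnot × Ẇ = 12.86 × 1.580 kW = 20.32 kW.

20 kW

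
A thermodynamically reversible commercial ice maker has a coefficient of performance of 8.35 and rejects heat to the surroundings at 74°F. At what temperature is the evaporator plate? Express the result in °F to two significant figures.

For a Carnot refrigerator COP_R = T_C/(T_H − T_C), so T_C = COP·T_H/(1 + COP).
With T_H = 296.48 K, T_C = 8.35 × 296.48/9.350 = 264.77 K.
Converting, 264.77 K = 16.92°F.

17 °F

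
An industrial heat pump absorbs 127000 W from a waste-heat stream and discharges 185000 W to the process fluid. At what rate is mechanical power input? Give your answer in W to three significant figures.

58000 W

For a cyclic device the first law requires Q̇_H = Q̇_C + Ẇ.
Ẇ = Q̇_H − Q̇_C = 58000 W.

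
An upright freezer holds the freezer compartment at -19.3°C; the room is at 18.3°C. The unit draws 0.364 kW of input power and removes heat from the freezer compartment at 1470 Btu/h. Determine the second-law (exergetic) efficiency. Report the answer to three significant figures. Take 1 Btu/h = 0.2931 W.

Converting, Q̇_C = 1470 Btu/h = 0.4309 kW, so COP_actual = Q̇_C/Ẇ = 0.4309/0.3640 = 1.184.
In absolute terms T_C = 253.85 K and T_H = 291.45 K, so ΔT = 37.60 K.
COP_Carnot = T_C/ΔT = 253.85/37.60 = 6.751.
η_II = COP_actual/COP_Carnot = 1.184/6.751 = 0.1753.

0.175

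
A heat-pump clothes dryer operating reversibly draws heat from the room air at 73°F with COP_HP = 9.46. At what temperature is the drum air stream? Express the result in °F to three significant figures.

136 °F

COP_HP = T_H/(T_H − T_C) rearranges to T_H = COP·T_C/(COP − 1).
With T_C = 295.93 K, T_H = 9.46 × 295.93/8.460 = 330.91 K.
Converting, 330.91 K = 135.96°F.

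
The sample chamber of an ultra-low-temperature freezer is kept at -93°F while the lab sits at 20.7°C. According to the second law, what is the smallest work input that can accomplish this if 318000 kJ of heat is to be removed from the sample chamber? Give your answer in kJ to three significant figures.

141000 kJ

In absolute terms T_C = 203.71 K and T_H = 293.85 K, so ΔT = 90.14 K.
The reversible limit is COP_R = T_C/ΔT = 2.260, so W_min = Q_C/COP = Q_C·ΔT/T_C.
W_min = 318000 × 90.14/203.71 = 140700 kJ.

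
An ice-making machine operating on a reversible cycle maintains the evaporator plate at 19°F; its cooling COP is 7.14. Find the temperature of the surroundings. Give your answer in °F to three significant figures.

COP_R = T_C/(T_H − T_C) gives T_H − T_C = T_C/COP.
With T_C = 265.93 K, T_H = 265.93 × (1 + 1/7.14) = 303.17 K.
Converting, 303.17 K = 86.04°F.

86.0 °F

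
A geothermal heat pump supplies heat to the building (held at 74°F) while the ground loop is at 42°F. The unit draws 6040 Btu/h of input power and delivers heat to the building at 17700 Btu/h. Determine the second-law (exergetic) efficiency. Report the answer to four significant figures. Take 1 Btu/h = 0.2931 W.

0.1757

COP_actual = Q̇_H/Ẇ = 17700/6040 = 2.930.
In absolute terms T_C = 278.71 K and T_H = 296.48 K, so ΔT = 17.78 K.
COP_Carnot = T_H/ΔT = 296.48/17.78 = 16.68.
η_II = COP_actual/COP_Carnot = 2.930/16.68 = 0.1757.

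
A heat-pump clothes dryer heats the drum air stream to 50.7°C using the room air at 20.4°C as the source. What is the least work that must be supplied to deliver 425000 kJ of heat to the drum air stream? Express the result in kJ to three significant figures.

In absolute terms T_C = 293.55 K and T_H = 323.85 K, so ΔT = 30.30 K.
The reversible limit is COP_HP = T_H/ΔT = 10.69, so W_min = Q_H/COP = Q_H·ΔT/T_H.
W_min = 425000 × 30.30/323.85 = 39760 kJ.

39800 kJ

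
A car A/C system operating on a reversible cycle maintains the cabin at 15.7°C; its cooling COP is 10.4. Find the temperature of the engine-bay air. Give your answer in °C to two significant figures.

43 °C

COP_R = T_C/(T_H − T_C) gives T_H − T_C = T_C/COP.
With T_C = 288.85 K, T_H = 288.85 × (1 + 1/10.4) = 316.62 K.
Converting, 316.62 K = 43.47°C.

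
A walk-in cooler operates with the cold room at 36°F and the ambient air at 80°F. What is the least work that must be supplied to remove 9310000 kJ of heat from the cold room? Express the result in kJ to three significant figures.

826000 kJ

In absolute terms T_C = 275.37 K and T_H = 299.82 K, so ΔT = 24.44 K.
The reversible limit is COP_R = T_C/ΔT = 11.27, so W_min = Q_C/COP = Q_C·ΔT/T_C.
W_min = 9310000 × 24.44/275.37 = 826400 kJ.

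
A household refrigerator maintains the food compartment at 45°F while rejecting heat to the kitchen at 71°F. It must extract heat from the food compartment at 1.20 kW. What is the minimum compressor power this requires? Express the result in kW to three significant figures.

0.0618 kW

In absolute terms T_C = 280.37 K and T_H = 294.82 K, so ΔT = 14.44 K.
COP_Carnot = T_C/ΔT = 280.37/14.44 = 19.41.
Ẇ_min = Q̇/COP_Carnot = 1.200/19.41 = 0.06182 kW.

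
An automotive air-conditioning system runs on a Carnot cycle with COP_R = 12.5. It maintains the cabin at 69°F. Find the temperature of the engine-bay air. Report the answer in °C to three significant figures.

COP_R = T_C/(T_H − T_C) gives T_H − T_C = T_C/COP.
With T_C = 293.71 K, T_H = 293.71 × (1 + 1/12.5) = 317.20 K.
Converting, 317.20 K = 44.05°C.

44.1 °C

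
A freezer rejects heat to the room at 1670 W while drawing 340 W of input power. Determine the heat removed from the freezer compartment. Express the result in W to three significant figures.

1330 W

For a cyclic device the first law requires Q̇_H = Q̇_C + Ẇ.
Q̇_C = Q̇_H − Ẇ = 1330 W.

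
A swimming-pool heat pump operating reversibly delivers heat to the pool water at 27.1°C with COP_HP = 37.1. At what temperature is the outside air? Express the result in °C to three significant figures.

COP_HP = T_H/(T_H − T_C) gives T_H − T_C = T_H/COP.
With T_H = 300.25 K, T_C = 300.25 × (1 − 1/37.1) = 292.16 K.
Converting, 292.16 K = 19.01°C.

19.0 °C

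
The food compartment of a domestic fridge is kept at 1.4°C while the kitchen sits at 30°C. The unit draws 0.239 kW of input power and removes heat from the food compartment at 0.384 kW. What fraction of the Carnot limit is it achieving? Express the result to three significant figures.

0.167

COP_actual = Q̇_C/Ẇ = 0.3840/0.2390 = 1.607.
In absolute terms T_C = 274.55 K and T_H = 303.15 K, so ΔT = 28.60 K.
COP_Carnot = T_C/ΔT = 274.55/28.60 = 9.600.
η_II = COP_actual/COP_Carnot = 1.607/9.600 = 0.1674.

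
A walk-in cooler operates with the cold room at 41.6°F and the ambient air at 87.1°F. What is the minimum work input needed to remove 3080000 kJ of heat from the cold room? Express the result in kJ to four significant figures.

279600 kJ

In absolute terms T_C = 278.48 K and T_H = 303.76 K, so ΔT = 25.28 K.
The reversible limit is COP_R = T_C/ΔT = 11.02, so W_min = Q_C/COP = Q_C·ΔT/T_C.
W_min = 3080000 × 25.28/278.48 = 279600 kJ.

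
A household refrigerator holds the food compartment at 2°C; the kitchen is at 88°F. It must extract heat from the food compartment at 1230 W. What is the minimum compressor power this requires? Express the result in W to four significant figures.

In absolute terms T_C = 275.15 K and T_H = 304.26 K, so ΔT = 29.11 K.
COP_Carnot = T_C/ΔT = 275.15/29.11 = 9.452.
Ẇ_min = Q̇/COP_Carnot = 1230/9.452 = 130.1 W.

130.1 W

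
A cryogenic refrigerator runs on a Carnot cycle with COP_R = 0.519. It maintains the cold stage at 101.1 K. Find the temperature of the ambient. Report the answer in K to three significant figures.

COP_R = T_C/(T_H − T_C) gives T_H − T_C = T_C/COP.
With T_C = 101.10 K, T_H = 101.10 × (1 + 1/0.519) = 295.90 K.

296 K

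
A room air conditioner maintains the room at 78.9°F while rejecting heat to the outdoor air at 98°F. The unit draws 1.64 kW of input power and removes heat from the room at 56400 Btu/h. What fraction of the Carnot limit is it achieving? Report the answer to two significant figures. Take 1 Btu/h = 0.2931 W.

0.36

Converting, Q̇_C = 56400 Btu/h = 16.53 kW, so COP_actual = Q̇_C/Ẇ = 16.53/1.640 = 10.08.
In absolute terms T_C = 299.21 K and T_H = 309.82 K, so ΔT = 10.61 K.
COP_Carnot = T_C/ΔT = 299.21/10.61 = 28.20.
η_II = COP_actual/COP_Carnot = 10.08/28.20 = 0.3575.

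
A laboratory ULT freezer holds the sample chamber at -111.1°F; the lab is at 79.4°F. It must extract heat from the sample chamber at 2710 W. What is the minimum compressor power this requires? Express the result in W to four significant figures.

1481 W

In absolute terms T_C = 193.65 K and T_H = 299.48 K, so ΔT = 105.8 K.
COP_Carnot = T_C/ΔT = 193.65/105.8 = 1.830.
Ẇ_min = Q̇/COP_Carnot = 2710/1.830 = 1481 W.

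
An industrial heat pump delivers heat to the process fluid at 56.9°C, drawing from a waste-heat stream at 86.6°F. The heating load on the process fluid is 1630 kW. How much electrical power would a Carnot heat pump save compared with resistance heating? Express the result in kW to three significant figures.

In absolute terms T_C = 303.48 K and T_H = 330.05 K, so ΔT = 26.57 K.
COP_Carnot = T_H/ΔT = 330.05/26.57 = 12.42.
Resistance heating needs Ẇ_res = Q̇_H = 1630 kW; the reversible heat pump needs only Ẇ_hp = Q̇_H/COP = 131.2 kW.
Saving = 1630 − 131.2 = 1499 kW.

1500 kW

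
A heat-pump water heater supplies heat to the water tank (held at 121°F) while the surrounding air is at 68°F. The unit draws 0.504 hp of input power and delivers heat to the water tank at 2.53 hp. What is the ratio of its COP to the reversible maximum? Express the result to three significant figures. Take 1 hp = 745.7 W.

COP_actual = Q̇_H/Ẇ = 2.530/0.5040 = 5.020.
In absolute terms T_C = 293.15 K and T_H = 322.59 K, so ΔT = 29.44 K.
COP_Carnot = T_H/ΔT = 322.59/29.44 = 10.96.
η_II = COP_actual/COP_Carnot = 5.020/10.96 = 0.4582.

0.458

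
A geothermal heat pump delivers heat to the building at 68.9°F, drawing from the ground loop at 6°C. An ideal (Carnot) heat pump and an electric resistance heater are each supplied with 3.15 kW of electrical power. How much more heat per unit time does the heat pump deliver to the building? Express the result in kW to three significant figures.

60.6 kW

In absolute terms T_C = 279.15 K and T_H = 293.65 K, so ΔT = 14.50 K.
COP_Carnot = T_H/ΔT = 293.65/14.50 = 20.25.
The heat pump delivers Q̇_H = COP × Ẇ = 63.79 kW; the resistance heater delivers Ẇ = 3.150 kW.
Extra = (COP − 1)·Ẇ = 60.64 kW.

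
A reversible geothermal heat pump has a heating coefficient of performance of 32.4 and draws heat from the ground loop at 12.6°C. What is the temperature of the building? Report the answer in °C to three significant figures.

COP_HP = T_H/(T_H − T_C) rearranges to T_H = COP·T_C/(COP − 1).
With T_C = 285.75 K, T_H = 32.4 × 285.75/31.40 = 294.85 K.
Converting, 294.85 K = 21.70°C.

21.7 °C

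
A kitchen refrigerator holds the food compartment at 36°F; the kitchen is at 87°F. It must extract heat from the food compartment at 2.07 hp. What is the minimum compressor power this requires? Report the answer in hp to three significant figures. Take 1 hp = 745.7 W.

In absolute terms T_C = 275.37 K and T_H = 303.71 K, so ΔT = 28.33 K.
COP_Carnot = T_C/ΔT = 275.37/28.33 = 9.719.
Ẇ_min = Q̇/COP_Carnot = 2.070/9.719 = 0.2130 hp.

0.213 hp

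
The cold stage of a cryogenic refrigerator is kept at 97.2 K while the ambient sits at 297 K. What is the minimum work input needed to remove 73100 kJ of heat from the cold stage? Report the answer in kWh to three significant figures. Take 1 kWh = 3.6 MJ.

41.7 kWh

The reservoir spacing is ΔT = 297 − 97.2 = 199.8 K.
The reversible limit is COP_R = T_C/ΔT = 0.4865, so W_min = Q_C/COP = Q_C·ΔT/T_C.
W_min = 73100 × 199.8/97.20 = 150300 kJ = 41.74 kWh.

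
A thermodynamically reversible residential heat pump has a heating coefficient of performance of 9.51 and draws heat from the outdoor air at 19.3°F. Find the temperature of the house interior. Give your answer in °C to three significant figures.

COP_HP = T_H/(T_H − T_C) rearranges to T_H = COP·T_C/(COP − 1).
With T_C = 266.09 K, T_H = 9.51 × 266.09/8.510 = 297.36 K.
Converting, 297.36 K = 24.21°C.

24.2 °C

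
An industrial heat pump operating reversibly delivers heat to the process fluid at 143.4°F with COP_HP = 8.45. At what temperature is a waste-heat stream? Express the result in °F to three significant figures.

COP_HP = T_H/(T_H − T_C) gives T_H − T_C = T_H/COP.
With T_H = 335.04 K, T_C = 335.04 × (1 − 1/8.45) = 295.39 K.
Converting, 295.39 K = 72.03°F.

72.0 °F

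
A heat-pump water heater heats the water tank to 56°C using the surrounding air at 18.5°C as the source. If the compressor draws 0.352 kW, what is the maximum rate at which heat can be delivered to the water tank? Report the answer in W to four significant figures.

3090 W

In absolute terms T_C = 291.65 K and T_H = 329.15 K, so ΔT = 37.50 K.
COP_Carnot = T_H/ΔT = 329.15/37.50 = 8.777.
Q̇_max = COP_Carnot × Ẇ = 8.777 × 0.3520 kW = 3.090 kW = 3090 W.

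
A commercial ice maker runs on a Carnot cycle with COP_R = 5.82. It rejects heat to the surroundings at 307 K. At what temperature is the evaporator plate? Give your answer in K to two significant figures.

For a Carnot refrigerator COP_R = T_C/(T_H − T_C), so T_C = COP·T_H/(1 + COP).
With T_H = 307.00 K, T_C = 5.82 × 307.00/6.820 = 261.99 K.

260 K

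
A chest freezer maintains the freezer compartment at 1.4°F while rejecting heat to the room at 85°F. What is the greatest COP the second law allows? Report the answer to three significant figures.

5.52

In absolute terms T_C = 256.15 K and T_H = 302.59 K, so ΔT = 46.44 K.
For a reversible cycle, COP_Carnot = T_C/ΔT = 256.15/46.44 = 5.515.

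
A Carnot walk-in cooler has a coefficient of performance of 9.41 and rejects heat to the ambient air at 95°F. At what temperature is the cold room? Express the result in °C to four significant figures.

For a Carnot refrigerator COP_R = T_C/(T_H − T_C), so T_C = COP·T_H/(1 + COP).
With T_H = 308.15 K, T_C = 9.41 × 308.15/10.41 = 278.55 K.
Converting, 278.55 K = 5.40°C.

5.399 °C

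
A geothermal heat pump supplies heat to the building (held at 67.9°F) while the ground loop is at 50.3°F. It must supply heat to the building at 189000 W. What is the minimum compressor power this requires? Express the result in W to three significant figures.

6310 W

In absolute terms T_C = 283.32 K and T_H = 293.09 K, so ΔT = 9.778 K.
COP_Carnot = T_H/ΔT = 293.09/9.778 = 29.98.
Ẇ_min = Q̇/COP_Carnot = 189000/29.98 = 6305 W.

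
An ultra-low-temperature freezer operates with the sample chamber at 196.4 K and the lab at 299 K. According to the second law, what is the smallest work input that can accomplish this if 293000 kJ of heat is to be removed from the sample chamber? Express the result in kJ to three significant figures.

The reservoir spacing is ΔT = 299 − 196.4 = 102.6 K.
The reversible limit is COP_R = T_C/ΔT = 1.914, so W_min = Q_C/COP = Q_C·ΔT/T_C.
W_min = 293000 × 102.6/196.40 = 153100 kJ.

153000 kJ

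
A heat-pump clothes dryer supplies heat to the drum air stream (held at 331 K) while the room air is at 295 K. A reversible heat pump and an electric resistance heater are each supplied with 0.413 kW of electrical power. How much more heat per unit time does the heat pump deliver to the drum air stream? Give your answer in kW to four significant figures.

The reservoir spacing is ΔT = 331 − 295 = 36.00 K.
COP_Carnot = T_H/ΔT = 331.00/36.00 = 9.194.
The heat pump delivers Q̇_H = COP × Ẇ = 3.797 kW; the resistance heater delivers Ẇ = 0.4130 kW.
Extra = (COP − 1)·Ẇ = 3.384 kW.

3.384 kW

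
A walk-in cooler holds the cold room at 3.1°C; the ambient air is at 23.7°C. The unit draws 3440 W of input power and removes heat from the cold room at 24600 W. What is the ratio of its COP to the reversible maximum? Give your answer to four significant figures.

0.5333

COP_actual = Q̇_C/Ẇ = 24600/3440 = 7.151.
In absolute terms T_C = 276.25 K and T_H = 296.85 K, so ΔT = 20.60 K.
COP_Carnot = T_C/ΔT = 276.25/20.60 = 13.41.
η_II = COP_actual/COP_Carnot = 7.151/13.41 = 0.5333.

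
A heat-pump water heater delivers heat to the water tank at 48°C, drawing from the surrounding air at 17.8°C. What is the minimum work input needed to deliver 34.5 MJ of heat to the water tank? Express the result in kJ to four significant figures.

3244 kJ

In absolute terms T_C = 290.95 K and T_H = 321.15 K, so ΔT = 30.20 K.
The reversible limit is COP_HP = T_H/ΔT = 10.63, so W_min = Q_H/COP = Q_H·ΔT/T_H.
W_min = 34.50 × 30.20/321.15 = 3.244 MJ = 3244 kJ.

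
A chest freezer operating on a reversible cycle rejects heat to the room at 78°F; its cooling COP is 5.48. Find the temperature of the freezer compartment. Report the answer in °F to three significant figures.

For a Carnot refrigerator COP_R = T_C/(T_H − T_C), so T_C = COP·T_H/(1 + COP).
With T_H = 298.71 K, T_C = 5.48 × 298.71/6.480 = 252.61 K.
Converting, 252.61 K = -4.97°F.

-4.97 °F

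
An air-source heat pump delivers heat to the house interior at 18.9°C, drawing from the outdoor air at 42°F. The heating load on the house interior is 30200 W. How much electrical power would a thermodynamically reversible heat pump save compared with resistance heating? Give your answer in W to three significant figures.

In absolute terms T_C = 278.71 K and T_H = 292.05 K, so ΔT = 13.34 K.
COP_Carnot = T_H/ΔT = 292.05/13.34 = 21.89.
Resistance heating needs Ẇ_res = Q̇_H = 30200 W; the reversible heat pump needs only Ẇ_hp = Q̇_H/COP = 1380 W.
Saving = 30200 − 1380 = 28820 W.

28800 W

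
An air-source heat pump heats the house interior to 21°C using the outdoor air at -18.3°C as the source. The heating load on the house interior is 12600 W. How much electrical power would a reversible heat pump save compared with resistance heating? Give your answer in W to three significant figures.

10900 W

In absolute terms T_C = 254.85 K and T_H = 294.15 K, so ΔT = 39.30 K.
COP_Carnot = T_H/ΔT = 294.15/39.30 = 7.485.
Resistance heating needs Ẇ_res = Q̇_H = 12600 W; the reversible heat pump needs only Ẇ_hp = Q̇_H/COP = 1683 W.
Saving = 12600 − 1683 = 10920 W.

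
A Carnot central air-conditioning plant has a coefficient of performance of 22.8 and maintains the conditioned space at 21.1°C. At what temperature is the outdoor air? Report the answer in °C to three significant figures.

34.0 °C

COP_R = T_C/(T_H − T_C) gives T_H − T_C = T_C/COP.
With T_C = 294.25 K, T_H = 294.25 × (1 + 1/22.8) = 307.16 K.
Converting, 307.16 K = 34.01°C.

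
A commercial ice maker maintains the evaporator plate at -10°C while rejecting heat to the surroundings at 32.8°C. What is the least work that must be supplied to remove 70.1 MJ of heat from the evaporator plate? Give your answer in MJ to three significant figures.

11.4 MJ

In absolute terms T_C = 263.15 K and T_H = 305.95 K, so ΔT = 42.80 K.
The reversible limit is COP_R = T_C/ΔT = 6.148, so W_min = Q_C/COP = Q_C·ΔT/T_C.
W_min = 70.10 × 42.80/263.15 = 11.40 MJ.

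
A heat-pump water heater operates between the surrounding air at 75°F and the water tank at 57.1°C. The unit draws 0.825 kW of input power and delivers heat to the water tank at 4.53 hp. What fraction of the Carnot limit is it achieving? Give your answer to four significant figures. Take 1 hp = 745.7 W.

Converting, Q̇_H = 4.530 hp = 3.378 kW, so COP_actual = Q̇_H/Ẇ = 3.378/0.8250 = 4.095.
In absolute terms T_C = 297.04 K and T_H = 330.25 K, so ΔT = 33.21 K.
COP_Carnot = T_H/ΔT = 330.25/33.21 = 9.944.
η_II = COP_actual/COP_Carnot = 4.095/9.944 = 0.4118.

0.4118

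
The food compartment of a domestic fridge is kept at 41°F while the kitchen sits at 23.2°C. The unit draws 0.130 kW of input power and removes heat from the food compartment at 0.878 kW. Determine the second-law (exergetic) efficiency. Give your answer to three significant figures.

COP_actual = Q̇_C/Ẇ = 0.8780/0.1300 = 6.754.
In absolute terms T_C = 278.15 K and T_H = 296.35 K, so ΔT = 18.20 K.
COP_Carnot = T_C/ΔT = 278.15/18.20 = 15.28.
η_II = COP_actual/COP_Carnot = 6.754/15.28 = 0.4419.

0.442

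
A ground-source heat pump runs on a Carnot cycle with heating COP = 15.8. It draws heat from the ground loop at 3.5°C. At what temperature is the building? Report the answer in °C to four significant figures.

22.19 °C

COP_HP = T_H/(T_H − T_C) rearranges to T_H = COP·T_C/(COP − 1).
With T_C = 276.65 K, T_H = 15.8 × 276.65/14.80 = 295.34 K.
Converting, 295.34 K = 22.19°C.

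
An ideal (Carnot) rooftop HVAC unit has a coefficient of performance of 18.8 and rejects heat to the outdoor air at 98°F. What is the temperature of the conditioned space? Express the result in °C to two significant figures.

21 °C

For a Carnot refrigerator COP_R = T_C/(T_H − T_C), so T_C = COP·T_H/(1 + COP).
With T_H = 309.82 K, T_C = 18.8 × 309.82/19.80 = 294.17 K.
Converting, 294.17 K = 21.02°C.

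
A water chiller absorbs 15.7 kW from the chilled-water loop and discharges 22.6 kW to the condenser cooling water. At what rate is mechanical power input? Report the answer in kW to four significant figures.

6.900 kW

For a cyclic device the first law requires Q̇_H = Q̇_C + Ẇ.
Ẇ = Q̇_H − Q̇_C = 6.900 kW.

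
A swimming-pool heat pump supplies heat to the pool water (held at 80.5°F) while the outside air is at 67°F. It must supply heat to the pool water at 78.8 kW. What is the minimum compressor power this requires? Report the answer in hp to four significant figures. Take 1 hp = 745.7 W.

2.641 hp

In absolute terms T_C = 292.59 K and T_H = 300.09 K, so ΔT = 7.500 K.
COP_Carnot = T_H/ΔT = 300.09/7.500 = 40.01.
Ẇ_min = Q̇/COP_Carnot = 78.80/40.01 = 1.969 kW = 2.641 hp.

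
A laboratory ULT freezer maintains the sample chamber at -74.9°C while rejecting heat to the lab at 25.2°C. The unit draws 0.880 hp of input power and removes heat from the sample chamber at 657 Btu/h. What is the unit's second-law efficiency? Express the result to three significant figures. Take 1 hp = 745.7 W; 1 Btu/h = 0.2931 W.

0.148

Converting, Q̇_C = 657.0 Btu/h = 0.2582 hp, so COP_actual = Q̇_C/Ẇ = 0.2582/0.8800 = 0.2935.
In absolute terms T_C = 198.25 K and T_H = 298.35 K, so ΔT = 100.1 K.
COP_Carnot = T_C/ΔT = 198.25/100.1 = 1.981.
η_II = COP_actual/COP_Carnot = 0.2935/1.981 = 0.1482.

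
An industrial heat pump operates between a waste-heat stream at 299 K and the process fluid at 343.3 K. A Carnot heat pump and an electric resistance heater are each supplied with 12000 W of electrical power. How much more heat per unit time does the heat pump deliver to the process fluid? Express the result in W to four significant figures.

The reservoir spacing is ΔT = 343.3 − 299 = 44.30 K.
COP_Carnot = T_H/ΔT = 343.30/44.30 = 7.749.
The heat pump delivers Q̇_H = COP × Ẇ = 92990 W; the resistance heater delivers Ẇ = 12000 W.
Extra = (COP − 1)·Ẇ = 80990 W.

80990 W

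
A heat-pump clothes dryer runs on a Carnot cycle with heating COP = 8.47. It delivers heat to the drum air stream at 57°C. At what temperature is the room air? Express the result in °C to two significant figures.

18 °C

COP_HP = T_H/(T_H − T_C) gives T_H − T_C = T_H/COP.
With T_H = 330.15 K, T_C = 330.15 × (1 − 1/8.47) = 291.17 K.
Converting, 291.17 K = 18.02°C.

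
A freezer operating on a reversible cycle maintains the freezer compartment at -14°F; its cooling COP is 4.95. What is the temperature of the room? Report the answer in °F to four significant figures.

COP_R = T_C/(T_H − T_C) gives T_H − T_C = T_C/COP.
With T_C = 247.59 K, T_H = 247.59 × (1 + 1/4.95) = 297.61 K.
Converting, 297.61 K = 76.03°F.

76.03 °F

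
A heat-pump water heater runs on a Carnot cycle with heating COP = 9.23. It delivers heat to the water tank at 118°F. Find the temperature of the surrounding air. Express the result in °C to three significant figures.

13.0 °C

COP_HP = T_H/(T_H − T_C) gives T_H − T_C = T_H/COP.
With T_H = 320.93 K, T_C = 320.93 × (1 − 1/9.23) = 286.16 K.
Converting, 286.16 K = 13.01°C.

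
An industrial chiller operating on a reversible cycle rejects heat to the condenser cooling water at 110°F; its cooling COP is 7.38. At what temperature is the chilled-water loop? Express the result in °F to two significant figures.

42 °F

For a Carnot refrigerator COP_R = T_C/(T_H − T_C), so T_C = COP·T_H/(1 + COP).
With T_H = 316.48 K, T_C = 7.38 × 316.48/8.380 = 278.72 K.
Converting, 278.72 K = 42.02°F.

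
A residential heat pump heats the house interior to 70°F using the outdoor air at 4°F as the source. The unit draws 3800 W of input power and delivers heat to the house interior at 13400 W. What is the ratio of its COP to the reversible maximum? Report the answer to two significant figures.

COP_actual = Q̇_H/Ẇ = 13400/3800 = 3.526.
In absolute terms T_C = 257.59 K and T_H = 294.26 K, so ΔT = 36.67 K.
COP_Carnot = T_H/ΔT = 294.26/36.67 = 8.025.
η_II = COP_actual/COP_Carnot = 3.526/8.025 = 0.4394.

0.44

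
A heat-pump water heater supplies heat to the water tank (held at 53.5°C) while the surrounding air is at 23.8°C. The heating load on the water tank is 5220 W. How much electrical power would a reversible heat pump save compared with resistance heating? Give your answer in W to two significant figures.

4700 W

In absolute terms T_C = 296.95 K and T_H = 326.65 K, so ΔT = 29.70 K.
COP_Carnot = T_H/ΔT = 326.65/29.70 = 11.00.
Resistance heating needs Ẇ_res = Q̇_H = 5220 W; the reversible heat pump needs only Ẇ_hp = Q̇_H/COP = 474.6 W.
Saving = 5220 − 474.6 = 4745 W.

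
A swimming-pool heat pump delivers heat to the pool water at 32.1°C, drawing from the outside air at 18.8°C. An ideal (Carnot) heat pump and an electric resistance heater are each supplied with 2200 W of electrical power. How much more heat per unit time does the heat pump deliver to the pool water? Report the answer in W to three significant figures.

In absolute terms T_C = 291.95 K and T_H = 305.25 K, so ΔT = 13.30 K.
COP_Carnot = T_H/ΔT = 305.25/13.30 = 22.95.
The heat pump delivers Q̇_H = COP × Ẇ = 50490 W; the resistance heater delivers Ẇ = 2200 W.
Extra = (COP − 1)·Ẇ = 48290 W.

48300 W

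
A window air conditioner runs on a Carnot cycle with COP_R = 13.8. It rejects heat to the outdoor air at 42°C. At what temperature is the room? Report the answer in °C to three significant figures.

For a Carnot refrigerator COP_R = T_C/(T_H − T_C), so T_C = COP·T_H/(1 + COP).
With T_H = 315.15 K, T_C = 13.8 × 315.15/14.80 = 293.86 K.
Converting, 293.86 K = 20.71°C.

20.7 °C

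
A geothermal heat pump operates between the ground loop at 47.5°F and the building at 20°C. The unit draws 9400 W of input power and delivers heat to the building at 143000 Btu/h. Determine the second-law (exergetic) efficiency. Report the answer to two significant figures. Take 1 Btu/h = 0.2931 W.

Converting, Q̇_H = 143000 Btu/h = 41910 W, so COP_actual = Q̇_H/Ẇ = 41910/9400 = 4.459.
In absolute terms T_C = 281.76 K and T_H = 293.15 K, so ΔT = 11.39 K.
COP_Carnot = T_H/ΔT = 293.15/11.39 = 25.74.
η_II = COP_actual/COP_Carnot = 4.459/25.74 = 0.1732.

0.17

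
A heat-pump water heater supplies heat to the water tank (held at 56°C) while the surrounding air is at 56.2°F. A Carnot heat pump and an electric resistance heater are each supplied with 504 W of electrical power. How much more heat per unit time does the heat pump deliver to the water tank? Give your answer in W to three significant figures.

In absolute terms T_C = 286.59 K and T_H = 329.15 K, so ΔT = 42.56 K.
COP_Carnot = T_H/ΔT = 329.15/42.56 = 7.735.
The heat pump delivers Q̇_H = COP × Ẇ = 3898 W; the resistance heater delivers Ẇ = 504.0 W.
Extra = (COP − 1)·Ẇ = 3394 W.

3390 W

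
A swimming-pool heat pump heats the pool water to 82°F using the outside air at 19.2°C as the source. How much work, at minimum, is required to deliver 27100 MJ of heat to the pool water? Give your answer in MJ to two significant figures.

770 MJ

In absolute terms T_C = 292.35 K and T_H = 300.93 K, so ΔT = 8.578 K.
The reversible limit is COP_HP = T_H/ΔT = 35.08, so W_min = Q_H/COP = Q_H·ΔT/T_H.
W_min = 27100 × 8.578/300.93 = 772.5 MJ.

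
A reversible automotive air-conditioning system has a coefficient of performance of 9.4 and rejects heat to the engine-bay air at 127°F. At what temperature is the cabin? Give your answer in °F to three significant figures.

70.6 °F

For a Carnot refrigerator COP_R = T_C/(T_H − T_C), so T_C = COP·T_H/(1 + COP).
With T_H = 325.93 K, T_C = 9.4 × 325.93/10.40 = 294.59 K.
Converting, 294.59 K = 70.59°F.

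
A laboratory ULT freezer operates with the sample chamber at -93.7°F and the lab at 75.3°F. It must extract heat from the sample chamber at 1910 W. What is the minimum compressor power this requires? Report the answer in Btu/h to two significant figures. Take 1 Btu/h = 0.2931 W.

In absolute terms T_C = 203.32 K and T_H = 297.21 K, so ΔT = 93.89 K.
COP_Carnot = T_C/ΔT = 203.32/93.89 = 2.166.
Ẇ_min = Q̇/COP_Carnot = 1910/2.166 = 882.0 W = 3009 Btu/h.

3000 Btu/h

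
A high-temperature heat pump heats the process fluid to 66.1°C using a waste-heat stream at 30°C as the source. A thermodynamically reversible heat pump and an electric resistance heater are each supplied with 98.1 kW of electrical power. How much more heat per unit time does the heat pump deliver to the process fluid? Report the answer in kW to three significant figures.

In absolute terms T_C = 303.15 K and T_H = 339.25 K, so ΔT = 36.10 K.
COP_Carnot = T_H/ΔT = 339.25/36.10 = 9.398.
The heat pump delivers Q̇_H = COP × Ẇ = 921.9 kW; the resistance heater delivers Ẇ = 98.10 kW.
Extra = (COP − 1)·Ẇ = 823.8 kW.

824 kW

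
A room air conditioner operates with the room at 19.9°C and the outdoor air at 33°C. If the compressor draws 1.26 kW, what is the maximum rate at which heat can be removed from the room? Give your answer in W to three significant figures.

28200 W

In absolute terms T_C = 293.05 K and T_H = 306.15 K, so ΔT = 13.10 K.
COP_Carnot = T_C/ΔT = 293.05/13.10 = 22.37.
Q̇_max = COP_Carnot × Ẇ = 22.37 × 1.260 kW = 28.19 kW = 28190 W.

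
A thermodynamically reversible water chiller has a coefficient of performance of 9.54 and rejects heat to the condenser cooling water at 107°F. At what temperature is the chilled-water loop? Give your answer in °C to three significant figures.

11.8 °C

For a Carnot refrigerator COP_R = T_C/(T_H − T_C), so T_C = COP·T_H/(1 + COP).
With T_H = 314.82 K, T_C = 9.54 × 314.82/10.54 = 284.95 K.
Converting, 284.95 K = 11.80°C.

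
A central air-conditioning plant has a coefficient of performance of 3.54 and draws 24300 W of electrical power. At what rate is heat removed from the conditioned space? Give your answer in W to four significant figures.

Q̇_C = COP × Ẇ = 3.54 × 24300 = 86020 W.

86020 W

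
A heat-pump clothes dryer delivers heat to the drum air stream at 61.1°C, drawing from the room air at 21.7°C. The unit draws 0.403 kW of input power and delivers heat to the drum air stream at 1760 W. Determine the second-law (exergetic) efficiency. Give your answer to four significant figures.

0.5148

Converting, Q̇_H = 1760 W = 1.760 kW, so COP_actual = Q̇_H/Ẇ = 1.760/0.4030 = 4.367.
In absolute terms T_C = 294.85 K and T_H = 334.25 K, so ΔT = 39.40 K.
COP_Carnot = T_H/ΔT = 334.25/39.40 = 8.484.
η_II = COP_actual/COP_Carnot = 4.367/8.484 = 0.5148.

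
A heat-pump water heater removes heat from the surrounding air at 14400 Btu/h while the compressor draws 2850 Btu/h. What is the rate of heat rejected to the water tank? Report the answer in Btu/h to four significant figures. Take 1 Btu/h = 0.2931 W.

17250 Btu/h

For a cyclic device the first law requires Q̇_H = Q̇_C + Ẇ.
Q̇_H = Q̇_C + Ẇ = 17250 Btu/h.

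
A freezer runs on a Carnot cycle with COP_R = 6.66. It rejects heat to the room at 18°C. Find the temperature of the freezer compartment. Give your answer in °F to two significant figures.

For a Carnot refrigerator COP_R = T_C/(T_H − T_C), so T_C = COP·T_H/(1 + COP).
With T_H = 291.15 K, T_C = 6.66 × 291.15/7.660 = 253.14 K.
Converting, 253.14 K = -4.02°F.

-4.0 °F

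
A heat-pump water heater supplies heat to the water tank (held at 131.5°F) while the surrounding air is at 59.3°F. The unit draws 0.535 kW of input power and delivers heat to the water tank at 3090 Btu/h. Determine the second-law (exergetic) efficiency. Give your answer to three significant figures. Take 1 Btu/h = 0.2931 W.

Converting, Q̇_H = 3090 Btu/h = 0.9057 kW, so COP_actual = Q̇_H/Ẇ = 0.9057/0.5350 = 1.693.
In absolute terms T_C = 288.32 K and T_H = 328.43 K, so ΔT = 40.11 K.
COP_Carnot = T_H/ΔT = 328.43/40.11 = 8.188.
η_II = COP_actual/COP_Carnot = 1.693/8.188 = 0.2067.

0.207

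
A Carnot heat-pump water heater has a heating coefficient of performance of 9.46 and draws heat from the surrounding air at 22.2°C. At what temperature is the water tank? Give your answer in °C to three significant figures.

57.1 °C

COP_HP = T_H/(T_H − T_C) rearranges to T_H = COP·T_C/(COP − 1).
With T_C = 295.35 K, T_H = 9.46 × 295.35/8.460 = 330.26 K.
Converting, 330.26 K = 57.11°C.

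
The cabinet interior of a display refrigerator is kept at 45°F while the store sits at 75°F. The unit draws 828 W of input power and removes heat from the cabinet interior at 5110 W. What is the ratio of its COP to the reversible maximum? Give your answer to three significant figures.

0.367

COP_actual = Q̇_C/Ẇ = 5110/828.0 = 6.171.
In absolute terms T_C = 280.37 K and T_H = 297.04 K, so ΔT = 16.67 K.
COP_Carnot = T_C/ΔT = 280.37/16.67 = 16.82.
η_II = COP_actual/COP_Carnot = 6.171/16.82 = 0.3669.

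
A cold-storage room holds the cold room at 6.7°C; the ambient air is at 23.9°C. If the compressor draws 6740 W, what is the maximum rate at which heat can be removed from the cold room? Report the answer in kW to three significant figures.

110 kW

In absolute terms T_C = 279.85 K and T_H = 297.05 K, so ΔT = 17.20 K.
COP_Carnot = T_C/ΔT = 279.85/17.20 = 16.27.
Q̇_max = COP_Carnot × Ẇ = 16.27 × 6740 W = 109700 W = 109.7 kW.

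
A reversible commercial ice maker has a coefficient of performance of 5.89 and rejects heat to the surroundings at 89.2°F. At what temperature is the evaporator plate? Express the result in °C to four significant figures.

For a Carnot refrigerator COP_R = T_C/(T_H − T_C), so T_C = COP·T_H/(1 + COP).
With T_H = 304.93 K, T_C = 5.89 × 304.93/6.890 = 260.67 K.
Converting, 260.67 K = -12.48°C.

-12.48 °C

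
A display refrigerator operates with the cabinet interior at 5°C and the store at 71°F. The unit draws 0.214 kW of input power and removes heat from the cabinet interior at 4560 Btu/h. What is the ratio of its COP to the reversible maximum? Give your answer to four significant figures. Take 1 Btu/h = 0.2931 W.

Converting, Q̇_C = 4560 Btu/h = 1.337 kW, so COP_actual = Q̇_C/Ẇ = 1.337/0.2140 = 6.245.
In absolute terms T_C = 278.15 K and T_H = 294.82 K, so ΔT = 16.67 K.
COP_Carnot = T_C/ΔT = 278.15/16.67 = 16.69.
η_II = COP_actual/COP_Carnot = 6.245/16.69 = 0.3742.

0.3742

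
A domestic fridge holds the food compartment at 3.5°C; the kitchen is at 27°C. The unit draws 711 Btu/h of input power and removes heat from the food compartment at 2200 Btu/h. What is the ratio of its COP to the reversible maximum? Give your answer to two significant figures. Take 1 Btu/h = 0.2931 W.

0.26

COP_actual = Q̇_C/Ẇ = 2200/711.0 = 3.094.
In absolute terms T_C = 276.65 K and T_H = 300.15 K, so ΔT = 23.50 K.
COP_Carnot = T_C/ΔT = 276.65/23.50 = 11.77.
η_II = COP_actual/COP_Carnot = 3.094/11.77 = 0.2628.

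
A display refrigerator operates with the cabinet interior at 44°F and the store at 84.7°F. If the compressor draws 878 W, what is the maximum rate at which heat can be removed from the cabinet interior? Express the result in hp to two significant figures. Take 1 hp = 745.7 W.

In absolute terms T_C = 279.82 K and T_H = 302.43 K, so ΔT = 22.61 K.
COP_Carnot = T_C/ΔT = 279.82/22.61 = 12.38.
Q̇_max = COP_Carnot × Ẇ = 12.38 × 878.0 W = 10870 W = 14.57 hp.

15 hp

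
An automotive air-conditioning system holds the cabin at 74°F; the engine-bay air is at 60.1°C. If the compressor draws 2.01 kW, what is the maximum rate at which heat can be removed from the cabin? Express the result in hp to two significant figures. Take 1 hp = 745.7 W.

In absolute terms T_C = 296.48 K and T_H = 333.25 K, so ΔT = 36.77 K.
COP_Carnot = T_C/ΔT = 296.48/36.77 = 8.064.
Q̇_max = COP_Carnot × Ẇ = 8.064 × 2.010 kW = 16.21 kW = 21.74 hp.

22 hp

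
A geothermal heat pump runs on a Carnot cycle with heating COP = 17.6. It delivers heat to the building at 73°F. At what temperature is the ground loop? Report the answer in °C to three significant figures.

5.96 °C

COP_HP = T_H/(T_H − T_C) gives T_H − T_C = T_H/COP.
With T_H = 295.93 K, T_C = 295.93 × (1 − 1/17.6) = 279.11 K.
Converting, 279.11 K = 5.96°C.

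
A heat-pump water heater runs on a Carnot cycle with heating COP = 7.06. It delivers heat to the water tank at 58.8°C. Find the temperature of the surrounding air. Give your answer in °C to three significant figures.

COP_HP = T_H/(T_H − T_C) gives T_H − T_C = T_H/COP.
With T_H = 331.95 K, T_C = 331.95 × (1 − 1/7.06) = 284.93 K.
Converting, 284.93 K = 11.78°C.

11.8 °C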